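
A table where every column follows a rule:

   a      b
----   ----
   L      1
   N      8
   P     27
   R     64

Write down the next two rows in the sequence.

For the column a, letters move forward 2 places in the alphabet: L, N, P, R → T → V.
Column b goes 1, 8, 27, 64 → 125 → 216 (perfect cubes: 1³, 2³, 3³, …).
So the next two rows are T  125 and V  216.

T  125; V  216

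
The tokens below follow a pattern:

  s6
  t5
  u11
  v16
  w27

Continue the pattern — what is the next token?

Letter — letters move forward 1 place in the alphabet: s, t, u, v, w → x.
Second component: each term is the sum of the two before it; 6, 5, 11, 16, 27 → 43.
Combining the parts gives x43.

x43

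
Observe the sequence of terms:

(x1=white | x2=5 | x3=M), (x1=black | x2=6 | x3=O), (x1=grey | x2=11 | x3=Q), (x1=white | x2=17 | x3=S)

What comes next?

(x1=black | x2=28 | x3=U)

X1: white, black, grey, white → black (repeats white → black → grey).
X2 goes 5, 6, 11, 17 → 28 (each term is the sum of the two before it).
X3: letters move forward 2 places in the alphabet, so M, O, Q, S → U.
So the next term is (x1=black | x2=28 | x3=U).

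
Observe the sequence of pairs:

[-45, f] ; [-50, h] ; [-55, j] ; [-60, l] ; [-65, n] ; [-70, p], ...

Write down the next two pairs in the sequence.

[-75, r], [-80, t]

First slot: −5 each step, so -45, -50, -55, -60, -65, -70 → -75 → -80.
Letter — letters move forward 2 places in the alphabet: f, h, j, l, n, p → r → t.
Putting the parts together: [-75, r] and then [-80, t].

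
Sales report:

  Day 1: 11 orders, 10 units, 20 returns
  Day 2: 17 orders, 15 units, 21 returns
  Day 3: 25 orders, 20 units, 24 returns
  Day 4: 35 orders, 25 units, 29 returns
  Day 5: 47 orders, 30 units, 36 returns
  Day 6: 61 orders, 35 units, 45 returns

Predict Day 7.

77 orders, 40 units, 56 returns

Orders: differences are 6, 8, 10, … (increasing by 2 each time); 11, 17, 25, 35, 47, 61 → 77.
Units: 10, 15, 20, 25, 30, 35 → 40 (+5 each step).
Returns: 20, 21, 24, 29, 36, 45 → 56 (differences are 1, 3, 5, … (increasing by 2 each time)).
Putting it together: 77 orders, 40 units, 56 returns.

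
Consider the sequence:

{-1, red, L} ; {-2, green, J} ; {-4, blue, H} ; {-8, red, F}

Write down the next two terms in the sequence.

For the first part, ×2 each step: -1, -2, -4, -8 → -16 → -32.
For the colour, repeats red → green → blue: red, green, blue, red → green → blue.
For the letter, letters move back 2 places in the alphabet: L, J, H, F → D → B.
Putting the parts together: {-16, green, D} and then {-32, blue, B}.

{-16, green, D}, {-32, blue, B}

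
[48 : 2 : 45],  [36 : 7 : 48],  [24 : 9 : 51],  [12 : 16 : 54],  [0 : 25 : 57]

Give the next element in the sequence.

[-12 : 41 : 60]

First coordinate: −12 each step, so 48, 36, 24, 12, 0 → -12.
Second coordinate: each term is the sum of the two before it, so 2, 7, 9, 16, 25 → 41.
Third coordinate: 45, 48, 51, 54, 57 → 60 (+3 each step).
Combining the parts gives [-12 : 41 : 60].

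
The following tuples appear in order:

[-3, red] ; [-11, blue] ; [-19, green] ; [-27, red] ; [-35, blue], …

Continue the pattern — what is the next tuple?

[-43, green]

First part — −8 each step: -3, -11, -19, -27, -35 → -43.
Colour: repeats red → blue → green, so red, blue, green, red, blue → green.
Combining the parts gives [-43, green].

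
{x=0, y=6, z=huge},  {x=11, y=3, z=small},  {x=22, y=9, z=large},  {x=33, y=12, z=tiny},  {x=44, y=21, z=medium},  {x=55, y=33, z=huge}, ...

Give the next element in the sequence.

X: +11 each step, so 0, 11, 22, 33, 44, 55 → 66.
Y: 6, 3, 9, 12, 21, 33 → 54 (each term is the sum of the two before it).
Z: huge, small, large, tiny, medium, huge → small (repeats huge → small → large → tiny → medium).
Combining the parts gives {x=66, y=54, z=small}.

{x=66, y=54, z=small}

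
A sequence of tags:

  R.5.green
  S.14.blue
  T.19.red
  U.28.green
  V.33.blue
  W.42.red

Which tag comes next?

X.47.green

For the letter, letters move forward 1 place in the alphabet: R, S, T, U, V, W → X.
Second component — alternating steps +9, +5, +9, +5, …: 5, 14, 19, 28, 33, 42 → 47.
Colour: repeats green → blue → red; green, blue, red, green, blue, red → green.
So the next tag is X.47.green.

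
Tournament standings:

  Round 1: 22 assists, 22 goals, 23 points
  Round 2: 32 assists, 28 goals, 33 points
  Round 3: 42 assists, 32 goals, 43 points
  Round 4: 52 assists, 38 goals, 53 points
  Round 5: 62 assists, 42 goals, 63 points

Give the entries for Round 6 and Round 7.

72 assists, 48 goals, 73 points; 82 assists, 52 goals, 83 points

Assists: +10 each step, so 22, 32, 42, 52, 62 → 72 → 82.
Goals: alternating steps +6, +4, +6, +4, …, so 22, 28, 32, 38, 42 → 48 → 52.
Points: 23, 33, 43, 53, 63 → 73 → 83 (always 1 more than the assists).
Putting the parts together: 72 assists, 48 goals, 73 points and then 82 assists, 52 goals, 83 points.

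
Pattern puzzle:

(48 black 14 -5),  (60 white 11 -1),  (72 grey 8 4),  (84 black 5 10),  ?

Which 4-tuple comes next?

(96 white 2 17)

First slot goes 48, 60, 72, 84 → 96 (+12 each step).
For the shade, repeats black → white → grey: black, white, grey, black → white.
Third slot: −3 each step; 14, 11, 8, 5 → 2.
For the fourth slot, differences are 4, 5, 6, … (increasing by 1 each time): -5, -1, 4, 10 → 17.
Putting it together: (96 white 2 17).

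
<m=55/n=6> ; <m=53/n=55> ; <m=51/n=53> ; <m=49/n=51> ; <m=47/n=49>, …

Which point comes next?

<m=45/n=47>

M: 55, 53, 51, 49, 47 → 45 (−2 each step).
N: always the previous value of the m; 6, 55, 53, 51, 49 → 47.
So the next point is <m=45/n=47>.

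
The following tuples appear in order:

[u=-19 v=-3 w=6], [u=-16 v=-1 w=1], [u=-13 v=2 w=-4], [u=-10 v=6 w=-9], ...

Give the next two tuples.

For the u, +3 each step: -19, -16, -13, -10 → -7 → -4.
V: -3, -1, 2, 6 → 11 → 17 (differences are 2, 3, 4, … (increasing by 1 each time)).
For the w, −5 each step: 6, 1, -4, -9 → -14 → -19.
So the next two tuples are [u=-7 v=11 w=-14] and [u=-4 v=17 w=-19].

[u=-7 v=11 w=-14], [u=-4 v=17 w=-19]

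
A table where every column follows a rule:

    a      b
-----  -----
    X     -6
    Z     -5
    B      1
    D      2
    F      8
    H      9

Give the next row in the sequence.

J  15

Column a: X, Z, B, D, F, H → J (letters move forward 2 places in the alphabet, wrapping Z→A).
For the column b, alternating steps +1, +6, +1, +6, …: -6, -5, 1, 2, 8, 9 → 15.
Combining the parts gives J  15.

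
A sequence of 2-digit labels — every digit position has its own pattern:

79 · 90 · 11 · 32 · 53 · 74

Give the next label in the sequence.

95

First digit — +2 each step, mod 10: 7, 9, 1, 3, 5, 7 → 9.
Second digit: +1 each step, mod 10; 9, 0, 1, 2, 3, 4 → 5.
Putting it together: 95.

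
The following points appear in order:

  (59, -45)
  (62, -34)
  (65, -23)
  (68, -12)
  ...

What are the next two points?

(71, -1), (74, 10)

First coordinate: +3 each step; 59, 62, 65, 68 → 71 → 74.
Second coordinate goes -45, -34, -23, -12 → -1 → 10 (+11 each step).
So the next two points are (71, -1) and (74, 10).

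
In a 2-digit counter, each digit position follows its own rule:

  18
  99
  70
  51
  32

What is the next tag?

13

For the first digit, −2 each step, mod 10: 1, 9, 7, 5, 3 → 1.
Second digit: +1 each step, mod 10; 8, 9, 0, 1, 2 → 3.
Combining the parts gives 13.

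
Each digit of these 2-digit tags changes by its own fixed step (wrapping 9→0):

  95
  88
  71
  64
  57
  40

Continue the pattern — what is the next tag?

33

First digit — −1 each step, mod 10: 9, 8, 7, 6, 5, 4 → 3.
Second digit goes 5, 8, 1, 4, 7, 0 → 3 (+3 each step, mod 10).
Combining the parts gives 33.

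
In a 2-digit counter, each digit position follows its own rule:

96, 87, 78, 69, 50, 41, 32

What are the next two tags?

23 then 14

First digit: 9, 8, 7, 6, 5, 4, 3 → 2 → 1 (−1 each step, mod 10).
For the second digit, +1 each step, mod 10: 6, 7, 8, 9, 0, 1, 2 → 3 → 4.
Putting the parts together: 23 and then 14.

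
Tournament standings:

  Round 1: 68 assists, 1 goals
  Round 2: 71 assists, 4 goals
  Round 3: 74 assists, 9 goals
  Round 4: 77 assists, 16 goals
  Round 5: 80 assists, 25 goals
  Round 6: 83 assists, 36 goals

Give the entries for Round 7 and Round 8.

Assists: 68, 71, 74, 77, 80, 83 → 86 → 89 (+3 each step).
Goals goes 1, 4, 9, 16, 25, 36 → 49 → 64 (differences are 3, 5, 7, … (increasing by 2 each time)).
So the next two lines are 86 assists, 49 goals and 89 assists, 64 goals.

86 assists, 49 goals; 89 assists, 64 goals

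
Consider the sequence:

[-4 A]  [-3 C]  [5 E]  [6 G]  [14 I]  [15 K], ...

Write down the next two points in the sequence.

First coordinate: alternating steps +1, +8, +1, +8, …; -4, -3, 5, 6, 14, 15 → 23 → 24.
Letter: A, C, E, G, I, K → M → O (letters move forward 2 places in the alphabet).
Putting the parts together: [23 M] and then [24 O].

[23 M], [24 O]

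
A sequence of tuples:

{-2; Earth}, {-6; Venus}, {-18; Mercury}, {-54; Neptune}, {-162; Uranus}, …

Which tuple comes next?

{-486; Saturn}

First component: -2, -6, -18, -54, -162 → -486 (×3 each step).
Planet: Earth, Venus, Mercury, Neptune, Uranus → Saturn (runs backward through the planets Mercury→Neptune).
Combining the parts gives {-486; Saturn}.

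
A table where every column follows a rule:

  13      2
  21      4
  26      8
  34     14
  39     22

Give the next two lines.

First component: 13, 21, 26, 34, 39 → 47 → 52 (alternating steps +8, +5, +8, +5, …).
Second component: 2, 4, 8, 14, 22 → 32 → 44 (differences are 2, 4, 6, … (increasing by 2 each time)).
Putting the parts together: 47  32 and then 52  44.

47  32; 52  44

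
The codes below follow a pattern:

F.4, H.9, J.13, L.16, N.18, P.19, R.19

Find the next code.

T.18

Letter: letters move forward 2 places in the alphabet, so F, H, J, L, N, P, R → T.
Second component goes 4, 9, 13, 16, 18, 19, 19 → 18 (differences are 5, 4, 3, … (decreasing by 1 each time)).
Combining the parts gives T.18.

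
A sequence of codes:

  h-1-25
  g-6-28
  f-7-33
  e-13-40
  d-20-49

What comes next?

c-33-60

For the letter, letters move back 1 place in the alphabet: h, g, f, e, d → c.
Second component: 1, 6, 7, 13, 20 → 33 (each term is the sum of the two before it).
For the third component, differences are 3, 5, 7, … (increasing by 2 each time): 25, 28, 33, 40, 49 → 60.
Combining the parts gives c-33-60.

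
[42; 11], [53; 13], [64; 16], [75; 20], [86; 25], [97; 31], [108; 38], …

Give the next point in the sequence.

First part: 42, 53, 64, 75, 86, 97, 108 → 119 (+11 each step).
Second part: differences are 2, 3, 4, … (increasing by 1 each time), so 11, 13, 16, 20, 25, 31, 38 → 46.
Combining the parts gives [119; 46].

[119; 46]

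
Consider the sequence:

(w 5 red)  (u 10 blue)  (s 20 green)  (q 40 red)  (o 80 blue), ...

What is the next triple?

(m 160 green)

Letter: letters move back 2 places in the alphabet; w, u, s, q, o → m.
Second slot: ×2 each step; 5, 10, 20, 40, 80 → 160.
For the colour, repeats red → blue → green: red, blue, green, red, blue → green.
Combining the parts gives (m 160 green).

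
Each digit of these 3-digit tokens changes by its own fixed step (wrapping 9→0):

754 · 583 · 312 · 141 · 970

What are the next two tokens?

First digit: 7, 5, 3, 1, 9 → 7 → 5 (−2 each step, mod 10).
Second digit: +3 each step, mod 10, so 5, 8, 1, 4, 7 → 0 → 3.
Third digit: −1 each step, mod 10, so 4, 3, 2, 1, 0 → 9 → 8.
So the next two tokens are 709 and 538.

709 then 538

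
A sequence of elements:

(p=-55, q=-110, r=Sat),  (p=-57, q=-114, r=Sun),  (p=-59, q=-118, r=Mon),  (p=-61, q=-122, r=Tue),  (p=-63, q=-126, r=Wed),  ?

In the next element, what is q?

P: −2 each step; -55, -57, -59, -61, -63 → -65.
For the q, always 2 × the p: -110, -114, -118, -122, -126 → -130.
R: runs through the weekdays Mon→Sun, so Sat, Sun, Mon, Tue, Wed → Thu.

-130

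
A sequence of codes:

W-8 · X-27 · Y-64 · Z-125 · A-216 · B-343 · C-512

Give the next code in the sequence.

D-729

Letter — letters move forward 1 place in the alphabet, wrapping Z→A: W, X, Y, Z, A, B, C → D.
For the second component, perfect cubes: 2³, 3³, 4³, …: 8, 27, 64, 125, 216, 343, 512 → 729.
So the next code is D-729.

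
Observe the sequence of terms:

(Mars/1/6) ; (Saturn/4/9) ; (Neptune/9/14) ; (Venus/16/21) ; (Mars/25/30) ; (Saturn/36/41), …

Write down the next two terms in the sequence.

(Neptune/49/54), (Venus/64/69)

For the planet, repeats Mars → Saturn → Neptune → Venus: Mars, Saturn, Neptune, Venus, Mars, Saturn → Neptune → Venus.
For the second coordinate, perfect squares: 1², 2², 3², …: 1, 4, 9, 16, 25, 36 → 49 → 64.
Third coordinate: always 5 more than the second coordinate; 6, 9, 14, 21, 30, 41 → 54 → 69.
Putting the parts together: (Neptune/49/54) and then (Venus/64/69).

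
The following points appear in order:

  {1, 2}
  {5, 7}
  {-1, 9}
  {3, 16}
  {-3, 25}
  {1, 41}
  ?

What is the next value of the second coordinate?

66

Second coordinate: 2, 7, 9, 16, 25, 41 → 66 (each term is the sum of the two before it).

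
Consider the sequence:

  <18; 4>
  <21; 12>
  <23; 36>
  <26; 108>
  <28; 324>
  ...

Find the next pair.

<31; 972>

For the first value, alternating steps +3, +2, +3, +2, …: 18, 21, 23, 26, 28 → 31.
Second value: ×3 each step; 4, 12, 36, 108, 324 → 972.
Putting it together: <31; 972>.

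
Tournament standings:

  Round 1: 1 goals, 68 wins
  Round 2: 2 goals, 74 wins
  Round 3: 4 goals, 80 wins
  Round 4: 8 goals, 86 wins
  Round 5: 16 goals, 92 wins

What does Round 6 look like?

32 goals, 98 wins

For the goals, ×2 each step: 1, 2, 4, 8, 16 → 32.
Wins — +6 each step: 68, 74, 80, 86, 92 → 98.
So the next row is 32 goals, 98 wins.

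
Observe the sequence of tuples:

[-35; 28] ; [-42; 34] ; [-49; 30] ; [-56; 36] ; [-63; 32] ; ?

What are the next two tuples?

For the first entry, −7 each step: -35, -42, -49, -56, -63 → -70 → -77.
Second entry: alternating steps +6, −4, +6, −4, …; 28, 34, 30, 36, 32 → 38 → 34.
So the next two tuples are [-70; 38] and [-77; 34].

[-70; 38], [-77; 34]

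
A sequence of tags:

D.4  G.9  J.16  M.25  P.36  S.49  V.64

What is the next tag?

Y.81

Letter: letters move forward 3 places in the alphabet, so D, G, J, M, P, S, V → Y.
Second component goes 4, 9, 16, 25, 36, 49, 64 → 81 (perfect squares: 2², 3², 4², …).
So the next tag is Y.81.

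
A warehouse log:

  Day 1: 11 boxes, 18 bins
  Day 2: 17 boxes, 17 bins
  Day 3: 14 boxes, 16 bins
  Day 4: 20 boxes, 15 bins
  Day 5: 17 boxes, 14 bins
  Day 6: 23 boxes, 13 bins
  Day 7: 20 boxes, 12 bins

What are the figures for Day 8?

26 boxes, 11 bins

Boxes — alternating steps +6, −3, +6, −3, …: 11, 17, 14, 20, 17, 23, 20 → 26.
Bins: −1 each step; 18, 17, 16, 15, 14, 13, 12 → 11.
Combining the parts gives 26 boxes, 11 bins.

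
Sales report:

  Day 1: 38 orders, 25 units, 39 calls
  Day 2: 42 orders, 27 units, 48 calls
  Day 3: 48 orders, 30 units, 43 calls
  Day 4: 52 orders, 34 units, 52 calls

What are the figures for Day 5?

58 orders, 39 units, 47 calls

Orders — alternating steps +4, +6, +4, +6, …: 38, 42, 48, 52 → 58.
Units goes 25, 27, 30, 34 → 39 (differences are 2, 3, 4, … (increasing by 1 each time)).
Calls: alternating steps +9, −5, +9, −5, …; 39, 48, 43, 52 → 47.
Combining the parts gives 58 orders, 39 units, 47 calls.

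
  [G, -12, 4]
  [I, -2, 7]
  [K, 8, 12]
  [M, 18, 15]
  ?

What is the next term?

[O, 28, 20]

Letter — letters move forward 2 places in the alphabet: G, I, K, M → O.
For the second value, +10 each step: -12, -2, 8, 18 → 28.
Third value goes 4, 7, 12, 15 → 20 (alternating steps +3, +5, +3, +5, …).
Combining the parts gives [O, 28, 20].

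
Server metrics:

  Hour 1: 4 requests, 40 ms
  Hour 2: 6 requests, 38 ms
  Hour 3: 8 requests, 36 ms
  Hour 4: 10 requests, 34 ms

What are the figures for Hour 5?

12 requests, 32 ms

Requests: +2 each step, so 4, 6, 8, 10 → 12.
Ms — together with the requests always sums to 44: 40, 38, 36, 34 → 32.
Combining the parts gives 12 requests, 32 ms.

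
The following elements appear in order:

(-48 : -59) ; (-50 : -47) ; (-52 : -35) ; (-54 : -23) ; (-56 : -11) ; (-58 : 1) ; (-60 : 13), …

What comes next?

(-62 : 25)

First component — −2 each step: -48, -50, -52, -54, -56, -58, -60 → -62.
Second component: -59, -47, -35, -23, -11, 1, 13 → 25 (+12 each step).
Combining the parts gives (-62 : 25).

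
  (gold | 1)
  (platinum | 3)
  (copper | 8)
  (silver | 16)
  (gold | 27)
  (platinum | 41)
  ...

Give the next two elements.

Metal: repeats gold → platinum → copper → silver; gold, platinum, copper, silver, gold, platinum → copper → silver.
For the second entry, differences are 2, 5, 8, … (increasing by 3 each time): 1, 3, 8, 16, 27, 41 → 58 → 78.
So the next two elements are (copper | 58) and (silver | 78).

(copper | 58), (silver | 78)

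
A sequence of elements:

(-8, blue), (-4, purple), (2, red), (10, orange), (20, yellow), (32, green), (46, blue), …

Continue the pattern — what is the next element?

(62, purple)

First slot — differences are 4, 6, 8, … (increasing by 2 each time): -8, -4, 2, 10, 20, 32, 46 → 62.
Colour: blue, purple, red, orange, yellow, green, blue → purple (repeats blue → purple → red → orange → yellow → green).
So the next element is (62, purple).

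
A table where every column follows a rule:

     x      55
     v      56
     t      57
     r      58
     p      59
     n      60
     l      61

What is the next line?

For the letter, letters move back 2 places in the alphabet: x, v, t, r, p, n, l → j.
Second component: +1 each step; 55, 56, 57, 58, 59, 60, 61 → 62.
Combining the parts gives j  62.

j  62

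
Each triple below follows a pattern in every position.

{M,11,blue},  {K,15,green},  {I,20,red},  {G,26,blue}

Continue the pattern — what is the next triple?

{E,33,green}

Letter goes M, K, I, G → E (letters move back 2 places in the alphabet).
Second value: differences are 4, 5, 6, … (increasing by 1 each time); 11, 15, 20, 26 → 33.
Colour: repeats blue → green → red, so blue, green, red, blue → green.
So the next triple is {E,33,green}.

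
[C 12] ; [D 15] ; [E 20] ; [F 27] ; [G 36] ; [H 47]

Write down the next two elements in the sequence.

Letter: C, D, E, F, G, H → I → J (letters move forward 1 place in the alphabet).
Second component: differences are 3, 5, 7, … (increasing by 2 each time); 12, 15, 20, 27, 36, 47 → 60 → 75.
So the next two elements are [I 60] and [J 75].

[I 60], [J 75]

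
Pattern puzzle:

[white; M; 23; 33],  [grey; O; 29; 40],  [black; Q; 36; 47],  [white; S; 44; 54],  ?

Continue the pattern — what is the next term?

Shade: white, grey, black, white → grey (repeats white → grey → black).
Letter — letters move forward 2 places in the alphabet: M, O, Q, S → U.
Third slot: 23, 29, 36, 44 → 53 (differences are 6, 7, 8, … (increasing by 1 each time)).
Fourth slot goes 33, 40, 47, 54 → 61 (+7 each step).
Combining the parts gives [grey; U; 53; 61].

[grey; U; 53; 61]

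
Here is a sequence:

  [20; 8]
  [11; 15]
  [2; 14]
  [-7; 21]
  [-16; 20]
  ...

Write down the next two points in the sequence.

First slot — −9 each step: 20, 11, 2, -7, -16 → -25 → -34.
Second slot — alternating steps +7, −1, +7, −1, …: 8, 15, 14, 21, 20 → 27 → 26.
So the next two points are [-25; 27] and [-34; 26].

[-25; 27], [-34; 26]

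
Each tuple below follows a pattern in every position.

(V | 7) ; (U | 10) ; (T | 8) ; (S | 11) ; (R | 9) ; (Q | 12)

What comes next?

For the letter, letters move back 1 place in the alphabet: V, U, T, S, R, Q → P.
Second entry: alternating steps +3, −2, +3, −2, …, so 7, 10, 8, 11, 9, 12 → 10.
Putting it together: (P | 10).

(P | 10)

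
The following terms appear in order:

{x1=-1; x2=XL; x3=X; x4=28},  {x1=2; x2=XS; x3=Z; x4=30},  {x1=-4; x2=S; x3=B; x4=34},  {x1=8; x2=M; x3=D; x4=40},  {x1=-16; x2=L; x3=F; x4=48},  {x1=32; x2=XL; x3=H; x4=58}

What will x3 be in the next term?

X1: -1, 2, -4, 8, -16, 32 → -64 (×(-2) each step).
For the x2, repeats XL → XS → S → M → L: XL, XS, S, M, L, XL → XS.
For the x3, letters move forward 2 places in the alphabet, wrapping Z→A: X, Z, B, D, F, H → J.
X4: differences are 2, 4, 6, … (increasing by 2 each time), so 28, 30, 34, 40, 48, 58 → 70.

J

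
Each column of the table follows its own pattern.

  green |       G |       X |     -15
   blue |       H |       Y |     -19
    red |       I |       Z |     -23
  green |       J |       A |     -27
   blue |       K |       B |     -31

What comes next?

red  L  C  -35

Colour: green, blue, red, green, blue → red (repeats green → blue → red).
First letter — letters move forward 1 place in the alphabet: G, H, I, J, K → L.
Second letter: letters move forward 1 place in the alphabet, wrapping Z→A; X, Y, Z, A, B → C.
For the fourth component, −4 each step: -15, -19, -23, -27, -31 → -35.
So the next row is red  L  C  -35.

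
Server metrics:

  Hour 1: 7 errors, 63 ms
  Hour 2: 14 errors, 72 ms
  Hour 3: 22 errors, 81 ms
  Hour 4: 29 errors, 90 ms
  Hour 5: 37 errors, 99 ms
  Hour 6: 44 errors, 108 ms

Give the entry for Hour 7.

52 errors, 117 ms

Errors — alternating steps +7, +8, +7, +8, …: 7, 14, 22, 29, 37, 44 → 52.
Ms — +9 each step: 63, 72, 81, 90, 99, 108 → 117.
So the next row is 52 errors, 117 ms.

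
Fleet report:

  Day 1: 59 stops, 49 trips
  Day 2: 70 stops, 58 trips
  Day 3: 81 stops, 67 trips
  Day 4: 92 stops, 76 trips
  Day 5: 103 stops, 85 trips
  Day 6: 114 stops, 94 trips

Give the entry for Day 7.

Stops goes 59, 70, 81, 92, 103, 114 → 125 (+11 each step).
Trips: +9 each step, so 49, 58, 67, 76, 85, 94 → 103.
Putting it together: 125 stops, 103 trips.

125 stops, 103 trips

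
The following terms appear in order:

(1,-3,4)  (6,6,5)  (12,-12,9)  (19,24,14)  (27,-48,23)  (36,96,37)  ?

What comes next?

For the first slot, differences are 5, 6, 7, … (increasing by 1 each time): 1, 6, 12, 19, 27, 36 → 46.
Second slot: ×(-2) each step; -3, 6, -12, 24, -48, 96 → -192.
Third slot: 4, 5, 9, 14, 23, 37 → 60 (each term is the sum of the two before it).
Putting it together: (46,-192,60).

(46,-192,60)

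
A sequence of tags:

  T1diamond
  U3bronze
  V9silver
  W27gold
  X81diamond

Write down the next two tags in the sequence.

Y243bronze, Z729silver

Letter: letters move forward 1 place in the alphabet, so T, U, V, W, X → Y → Z.
Second component: ×3 each step; 1, 3, 9, 27, 81 → 243 → 729.
Rank: diamond, bronze, silver, gold, diamond → bronze → silver (repeats diamond → bronze → silver → gold).
So the next two tags are Y243bronze and Z729silver.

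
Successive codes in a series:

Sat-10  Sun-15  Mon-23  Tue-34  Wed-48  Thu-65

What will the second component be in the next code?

Second component — differences are 5, 8, 11, … (increasing by 3 each time): 10, 15, 23, 34, 48, 65 → 85.

85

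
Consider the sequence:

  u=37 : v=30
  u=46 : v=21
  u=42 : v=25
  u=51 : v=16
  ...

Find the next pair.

U: alternating steps +9, −4, +9, −4, …, so 37, 46, 42, 51 → 47.
V: together with the u always sums to 67; 30, 21, 25, 16 → 20.
Combining the parts gives u=47 : v=20.

u=47 : v=20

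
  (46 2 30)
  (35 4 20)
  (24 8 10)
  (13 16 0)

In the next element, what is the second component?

32

For the second component, ×2 each step: 2, 4, 8, 16 → 32.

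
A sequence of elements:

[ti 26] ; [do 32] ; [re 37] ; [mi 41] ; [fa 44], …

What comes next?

[sol 46]

Note: runs through the solfège scale do→ti, so ti, do, re, mi, fa → sol.
Second entry — differences are 6, 5, 4, … (decreasing by 1 each time): 26, 32, 37, 41, 44 → 46.
Putting it together: [sol 46].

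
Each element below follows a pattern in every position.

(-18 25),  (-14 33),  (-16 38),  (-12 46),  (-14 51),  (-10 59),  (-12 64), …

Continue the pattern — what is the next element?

First entry — alternating steps +4, −2, +4, −2, …: -18, -14, -16, -12, -14, -10, -12 → -8.
For the second entry, alternating steps +8, +5, +8, +5, …: 25, 33, 38, 46, 51, 59, 64 → 72.
Combining the parts gives (-8 72).

(-8 72)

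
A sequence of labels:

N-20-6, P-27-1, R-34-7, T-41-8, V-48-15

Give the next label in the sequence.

X-55-23

For the letter, letters move forward 2 places in the alphabet: N, P, R, T, V → X.
Second component: +7 each step, so 20, 27, 34, 41, 48 → 55.
Third component goes 6, 1, 7, 8, 15 → 23 (each term is the sum of the two before it).
Combining the parts gives X-55-23.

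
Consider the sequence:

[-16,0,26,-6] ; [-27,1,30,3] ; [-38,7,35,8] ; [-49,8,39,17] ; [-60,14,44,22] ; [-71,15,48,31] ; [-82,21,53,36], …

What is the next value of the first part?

First part: -16, -27, -38, -49, -60, -71, -82 → -93 (−11 each step).

-93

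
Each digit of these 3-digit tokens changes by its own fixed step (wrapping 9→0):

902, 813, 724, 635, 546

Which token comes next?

First digit: −1 each step, mod 10; 9, 8, 7, 6, 5 → 4.
Second digit: +1 each step, mod 10; 0, 1, 2, 3, 4 → 5.
Third digit goes 2, 3, 4, 5, 6 → 7 (+1 each step, mod 10).
Putting it together: 457.

457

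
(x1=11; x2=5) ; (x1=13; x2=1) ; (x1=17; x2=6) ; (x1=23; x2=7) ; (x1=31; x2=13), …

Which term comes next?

(x1=41; x2=20)

X1: differences are 2, 4, 6, … (increasing by 2 each time); 11, 13, 17, 23, 31 → 41.
X2: each term is the sum of the two before it; 5, 1, 6, 7, 13 → 20.
Putting it together: (x1=41; x2=20).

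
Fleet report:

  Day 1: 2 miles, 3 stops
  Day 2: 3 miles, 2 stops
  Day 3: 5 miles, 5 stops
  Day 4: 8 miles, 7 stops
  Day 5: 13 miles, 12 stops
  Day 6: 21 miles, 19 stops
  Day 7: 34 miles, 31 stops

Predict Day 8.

Miles: 2, 3, 5, 8, 13, 21, 34 → 55 (each term is the sum of the two before it).
Stops: each term is the sum of the two before it, so 3, 2, 5, 7, 12, 19, 31 → 50.
Combining the parts gives 55 miles, 50 stops.

55 miles, 50 stops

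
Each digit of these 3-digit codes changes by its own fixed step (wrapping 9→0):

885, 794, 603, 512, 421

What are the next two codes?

330, 249

First digit goes 8, 7, 6, 5, 4 → 3 → 2 (−1 each step, mod 10).
Second digit: +1 each step, mod 10, so 8, 9, 0, 1, 2 → 3 → 4.
For the third digit, −1 each step, mod 10: 5, 4, 3, 2, 1 → 0 → 9.
Putting the parts together: 330 and then 249.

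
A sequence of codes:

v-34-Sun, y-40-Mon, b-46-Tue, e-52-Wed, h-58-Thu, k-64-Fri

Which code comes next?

For the letter, letters move forward 3 places in the alphabet, wrapping Z→A: v, y, b, e, h, k → n.
Second component: 34, 40, 46, 52, 58, 64 → 70 (+6 each step).
Day — runs through the weekdays Mon→Sun: Sun, Mon, Tue, Wed, Thu, Fri → Sat.
Putting it together: n-70-Sat.

n-70-Sat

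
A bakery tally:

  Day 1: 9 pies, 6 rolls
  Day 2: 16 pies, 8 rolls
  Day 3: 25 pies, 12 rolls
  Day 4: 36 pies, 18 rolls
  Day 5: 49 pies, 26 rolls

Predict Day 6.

Pies: perfect squares: 3², 4², 5², …; 9, 16, 25, 36, 49 → 64.
Rolls: differences are 2, 4, 6, … (increasing by 2 each time), so 6, 8, 12, 18, 26 → 36.
Putting it together: 64 pies, 36 rolls.

64 pies, 36 rolls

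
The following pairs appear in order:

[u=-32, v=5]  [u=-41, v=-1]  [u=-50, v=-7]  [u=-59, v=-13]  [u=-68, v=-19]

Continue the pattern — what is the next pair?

[u=-77, v=-25]

U: −9 each step, so -32, -41, -50, -59, -68 → -77.
V goes 5, -1, -7, -13, -19 → -25 (−6 each step).
Combining the parts gives [u=-77, v=-25].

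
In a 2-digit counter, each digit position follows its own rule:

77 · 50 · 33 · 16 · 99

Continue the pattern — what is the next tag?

For the first digit, −2 each step, mod 10: 7, 5, 3, 1, 9 → 7.
Second digit — +3 each step, mod 10: 7, 0, 3, 6, 9 → 2.
Putting it together: 72.

72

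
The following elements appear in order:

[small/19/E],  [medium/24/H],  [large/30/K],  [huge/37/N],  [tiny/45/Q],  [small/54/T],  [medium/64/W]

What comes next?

For the size, repeats small → medium → large → huge → tiny: small, medium, large, huge, tiny, small, medium → large.
Second coordinate: 19, 24, 30, 37, 45, 54, 64 → 75 (differences are 5, 6, 7, … (increasing by 1 each time)).
Letter: letters move forward 3 places in the alphabet, so E, H, K, N, Q, T, W → Z.
Putting it together: [large/75/Z].

[large/75/Z]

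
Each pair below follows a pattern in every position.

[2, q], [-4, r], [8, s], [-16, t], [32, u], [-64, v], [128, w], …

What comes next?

First part — ×(-2) each step: 2, -4, 8, -16, 32, -64, 128 → -256.
For the letter, letters move forward 1 place in the alphabet: q, r, s, t, u, v, w → x.
So the next pair is [-256, x].

[-256, x]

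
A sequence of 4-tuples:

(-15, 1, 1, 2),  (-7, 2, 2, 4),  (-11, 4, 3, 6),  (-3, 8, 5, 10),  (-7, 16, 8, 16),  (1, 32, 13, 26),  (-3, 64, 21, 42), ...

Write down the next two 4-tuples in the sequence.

First coordinate: alternating steps +8, −4, +8, −4, …, so -15, -7, -11, -3, -7, 1, -3 → 5 → 1.
Second coordinate: 1, 2, 4, 8, 16, 32, 64 → 128 → 256 (×2 each step).
Third coordinate: each term is the sum of the two before it, so 1, 2, 3, 5, 8, 13, 21 → 34 → 55.
Fourth coordinate — each term is the sum of the two before it: 2, 4, 6, 10, 16, 26, 42 → 68 → 110.
So the next two 4-tuples are (5, 128, 34, 68) and (1, 256, 55, 110).

(5, 128, 34, 68), (1, 256, 55, 110)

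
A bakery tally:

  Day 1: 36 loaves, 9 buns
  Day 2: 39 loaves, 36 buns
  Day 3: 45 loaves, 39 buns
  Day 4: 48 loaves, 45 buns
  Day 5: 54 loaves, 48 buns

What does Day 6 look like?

57 loaves, 54 buns

Loaves — alternating steps +3, +6, +3, +6, …: 36, 39, 45, 48, 54 → 57.
For the buns, always the previous value of the loaves: 9, 36, 39, 45, 48 → 54.
Combining the parts gives 57 loaves, 54 buns.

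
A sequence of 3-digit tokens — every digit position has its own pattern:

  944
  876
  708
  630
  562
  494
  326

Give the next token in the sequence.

First digit: −1 each step, mod 10; 9, 8, 7, 6, 5, 4, 3 → 2.
Second digit: 4, 7, 0, 3, 6, 9, 2 → 5 (+3 each step, mod 10).
Third digit: 4, 6, 8, 0, 2, 4, 6 → 8 (+2 each step, mod 10).
Combining the parts gives 258.

258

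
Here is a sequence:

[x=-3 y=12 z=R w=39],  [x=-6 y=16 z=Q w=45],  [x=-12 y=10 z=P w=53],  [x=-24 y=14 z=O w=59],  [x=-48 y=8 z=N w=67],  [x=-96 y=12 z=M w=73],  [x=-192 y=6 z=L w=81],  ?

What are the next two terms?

X: -3, -6, -12, -24, -48, -96, -192 → -384 → -768 (×2 each step).
Y goes 12, 16, 10, 14, 8, 12, 6 → 10 → 4 (alternating steps +4, −6, +4, −6, …).
Z — letters move back 1 place in the alphabet: R, Q, P, O, N, M, L → K → J.
W — alternating steps +6, +8, +6, +8, …: 39, 45, 53, 59, 67, 73, 81 → 87 → 95.
So the next two terms are [x=-384 y=10 z=K w=87] and [x=-768 y=4 z=J w=95].

[x=-384 y=10 z=K w=87], [x=-768 y=4 z=J w=95]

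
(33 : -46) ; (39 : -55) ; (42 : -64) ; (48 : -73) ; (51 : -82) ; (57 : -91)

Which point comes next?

First part goes 33, 39, 42, 48, 51, 57 → 60 (alternating steps +6, +3, +6, +3, …).
For the second part, −9 each step: -46, -55, -64, -73, -82, -91 → -100.
So the next point is (60 : -100).

(60 : -100)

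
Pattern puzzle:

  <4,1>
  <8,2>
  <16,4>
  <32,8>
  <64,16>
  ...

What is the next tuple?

<128,32>

First coordinate: ×2 each step, so 4, 8, 16, 32, 64 → 128.
Second coordinate: ×2 each step; 1, 2, 4, 8, 16 → 32.
Putting it together: <128,32>.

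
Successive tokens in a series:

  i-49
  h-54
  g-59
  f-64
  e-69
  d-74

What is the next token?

c-79

For the letter, letters move back 1 place in the alphabet: i, h, g, f, e, d → c.
For the second component, +5 each step: 49, 54, 59, 64, 69, 74 → 79.
Putting it together: c-79.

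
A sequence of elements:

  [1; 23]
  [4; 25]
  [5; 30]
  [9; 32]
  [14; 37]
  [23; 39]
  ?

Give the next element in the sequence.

[37; 44]

First slot: each term is the sum of the two before it, so 1, 4, 5, 9, 14, 23 → 37.
Second slot: 23, 25, 30, 32, 37, 39 → 44 (alternating steps +2, +5, +2, +5, …).
Combining the parts gives [37; 44].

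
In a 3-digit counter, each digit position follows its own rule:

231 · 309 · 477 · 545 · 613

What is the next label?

781

First digit: +1 each step, mod 10; 2, 3, 4, 5, 6 → 7.
Second digit: −3 each step, mod 10; 3, 0, 7, 4, 1 → 8.
Third digit: 1, 9, 7, 5, 3 → 1 (−2 each step, mod 10).
So the next label is 781.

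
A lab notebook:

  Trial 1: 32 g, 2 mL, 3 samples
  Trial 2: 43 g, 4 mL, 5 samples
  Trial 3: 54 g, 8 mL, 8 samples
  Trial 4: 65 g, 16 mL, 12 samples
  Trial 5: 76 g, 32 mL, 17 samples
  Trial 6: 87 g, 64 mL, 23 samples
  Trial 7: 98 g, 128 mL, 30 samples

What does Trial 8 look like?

109 g, 256 mL, 38 samples

For the g, +11 each step: 32, 43, 54, 65, 76, 87, 98 → 109.
ML: ×2 each step; 2, 4, 8, 16, 32, 64, 128 → 256.
Samples: 3, 5, 8, 12, 17, 23, 30 → 38 (differences are 2, 3, 4, … (increasing by 1 each time)).
So the next record is 109 g, 256 mL, 38 samples.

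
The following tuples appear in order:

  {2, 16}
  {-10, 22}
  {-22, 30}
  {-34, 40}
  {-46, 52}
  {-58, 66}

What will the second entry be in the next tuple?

Second entry: 16, 22, 30, 40, 52, 66 → 82 (differences are 6, 8, 10, … (increasing by 2 each time)).

82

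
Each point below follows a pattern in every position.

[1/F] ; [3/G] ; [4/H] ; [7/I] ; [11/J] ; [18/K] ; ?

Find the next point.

[29/L]

First entry: each term is the sum of the two before it, so 1, 3, 4, 7, 11, 18 → 29.
Letter — letters move forward 1 place in the alphabet: F, G, H, I, J, K → L.
Putting it together: [29/L].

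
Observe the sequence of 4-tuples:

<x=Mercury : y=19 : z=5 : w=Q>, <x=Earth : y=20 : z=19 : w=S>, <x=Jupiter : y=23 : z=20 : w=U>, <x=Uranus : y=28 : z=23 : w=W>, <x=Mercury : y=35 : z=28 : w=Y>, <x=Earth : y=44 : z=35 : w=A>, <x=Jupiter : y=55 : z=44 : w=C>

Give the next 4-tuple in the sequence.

<x=Uranus : y=68 : z=55 : w=E>

X: Mercury, Earth, Jupiter, Uranus, Mercury, Earth, Jupiter → Uranus (repeats Mercury → Earth → Jupiter → Uranus).
Y: differences are 1, 3, 5, … (increasing by 2 each time); 19, 20, 23, 28, 35, 44, 55 → 68.
Z: always the previous value of the y, so 5, 19, 20, 23, 28, 35, 44 → 55.
W — letters move forward 2 places in the alphabet, wrapping Z→A: Q, S, U, W, Y, A, C → E.
Combining the parts gives <x=Uranus : y=68 : z=55 : w=E>.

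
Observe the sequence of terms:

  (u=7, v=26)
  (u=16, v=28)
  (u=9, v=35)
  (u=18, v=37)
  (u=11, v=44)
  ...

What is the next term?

(u=20, v=46)

U: 7, 16, 9, 18, 11 → 20 (alternating steps +9, −7, +9, −7, …).
V: 26, 28, 35, 37, 44 → 46 (alternating steps +2, +7, +2, +7, …).
Combining the parts gives (u=20, v=46).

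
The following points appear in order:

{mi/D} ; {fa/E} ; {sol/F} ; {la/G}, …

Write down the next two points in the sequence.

Note — runs through the solfège scale do→ti: mi, fa, sol, la → ti → do.
Letter: D, E, F, G → H → I (letters move forward 1 place in the alphabet).
Putting the parts together: {ti/H} and then {do/I}.

{ti/H}, {do/I}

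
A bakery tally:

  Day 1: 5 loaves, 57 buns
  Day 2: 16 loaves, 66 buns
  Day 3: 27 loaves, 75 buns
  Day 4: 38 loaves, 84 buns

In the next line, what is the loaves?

49

Loaves: +11 each step; 5, 16, 27, 38 → 49.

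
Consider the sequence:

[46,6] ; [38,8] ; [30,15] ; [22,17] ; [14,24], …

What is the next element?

First part goes 46, 38, 30, 22, 14 → 6 (−8 each step).
Second part goes 6, 8, 15, 17, 24 → 26 (alternating steps +2, +7, +2, +7, …).
So the next element is [6,26].

[6,26]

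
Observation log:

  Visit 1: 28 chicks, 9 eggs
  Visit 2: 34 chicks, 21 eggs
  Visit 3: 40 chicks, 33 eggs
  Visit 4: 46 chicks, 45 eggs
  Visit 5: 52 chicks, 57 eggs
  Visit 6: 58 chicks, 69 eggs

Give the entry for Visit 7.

64 chicks, 81 eggs

Chicks: 28, 34, 40, 46, 52, 58 → 64 (+6 each step).
Eggs — +12 each step: 9, 21, 33, 45, 57, 69 → 81.
Putting it together: 64 chicks, 81 eggs.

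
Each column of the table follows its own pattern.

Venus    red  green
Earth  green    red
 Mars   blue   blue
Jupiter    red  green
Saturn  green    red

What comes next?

Uranus  blue  blue

For the planet, runs through the planets Mercury→Neptune: Venus, Earth, Mars, Jupiter, Saturn → Uranus.
For the first colour, repeats red → green → blue: red, green, blue, red, green → blue.
Second colour: green, red, blue, green, red → blue (repeats green → red → blue).
So the next line is Uranus  blue  blue.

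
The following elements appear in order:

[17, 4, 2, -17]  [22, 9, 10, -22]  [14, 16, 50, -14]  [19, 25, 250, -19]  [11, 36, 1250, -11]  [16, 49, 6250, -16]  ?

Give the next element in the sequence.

First value — alternating steps +5, −8, +5, −8, …: 17, 22, 14, 19, 11, 16 → 8.
Second value goes 4, 9, 16, 25, 36, 49 → 64 (perfect squares: 2², 3², 4², …).
Third value: ×5 each step, so 2, 10, 50, 250, 1250, 6250 → 31250.
Fourth value — always the negative of the first value: -17, -22, -14, -19, -11, -16 → -8.
So the next element is [8, 64, 31250, -8].

[8, 64, 31250, -8]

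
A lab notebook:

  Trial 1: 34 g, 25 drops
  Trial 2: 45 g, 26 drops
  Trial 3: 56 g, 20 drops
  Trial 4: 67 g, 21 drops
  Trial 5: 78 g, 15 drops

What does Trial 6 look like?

89 g, 16 drops

G: +11 each step; 34, 45, 56, 67, 78 → 89.
For the drops, alternating steps +1, −6, +1, −6, …: 25, 26, 20, 21, 15 → 16.
So the next row is 89 g, 16 drops.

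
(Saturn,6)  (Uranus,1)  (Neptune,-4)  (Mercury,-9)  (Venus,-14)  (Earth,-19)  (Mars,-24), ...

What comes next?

Planet goes Saturn, Uranus, Neptune, Mercury, Venus, Earth, Mars → Jupiter (runs through the planets Mercury→Neptune).
Second value — −5 each step: 6, 1, -4, -9, -14, -19, -24 → -29.
Putting it together: (Jupiter,-29).

(Jupiter,-29)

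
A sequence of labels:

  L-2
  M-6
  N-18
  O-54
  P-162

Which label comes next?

Q-486

Letter: L, M, N, O, P → Q (letters move forward 1 place in the alphabet).
Second component: ×3 each step, so 2, 6, 18, 54, 162 → 486.
Combining the parts gives Q-486.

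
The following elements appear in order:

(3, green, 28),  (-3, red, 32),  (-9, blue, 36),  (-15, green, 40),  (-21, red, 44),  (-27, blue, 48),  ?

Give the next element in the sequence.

First coordinate: 3, -3, -9, -15, -21, -27 → -33 (−6 each step).
Colour: repeats green → red → blue, so green, red, blue, green, red, blue → green.
Third coordinate — +4 each step: 28, 32, 36, 40, 44, 48 → 52.
Combining the parts gives (-33, green, 52).

(-33, green, 52)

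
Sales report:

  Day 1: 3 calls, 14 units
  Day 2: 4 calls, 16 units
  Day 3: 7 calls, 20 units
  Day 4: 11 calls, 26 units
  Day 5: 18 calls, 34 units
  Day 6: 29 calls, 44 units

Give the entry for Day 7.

Calls goes 3, 4, 7, 11, 18, 29 → 47 (each term is the sum of the two before it).
For the units, differences are 2, 4, 6, … (increasing by 2 each time): 14, 16, 20, 26, 34, 44 → 56.
So the next record is 47 calls, 56 units.

47 calls, 56 units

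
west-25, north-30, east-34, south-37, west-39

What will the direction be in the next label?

north

Direction: west, north, east, south, west → north (repeats west → north → east → south).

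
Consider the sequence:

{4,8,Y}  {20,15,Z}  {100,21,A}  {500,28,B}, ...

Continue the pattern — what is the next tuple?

{2500,34,C}

First coordinate: ×5 each step, so 4, 20, 100, 500 → 2500.
Second coordinate: 8, 15, 21, 28 → 34 (alternating steps +7, +6, +7, +6, …).
Letter: Y, Z, A, B → C (letters move forward 1 place in the alphabet, wrapping Z→A).
Putting it together: {2500,34,C}.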